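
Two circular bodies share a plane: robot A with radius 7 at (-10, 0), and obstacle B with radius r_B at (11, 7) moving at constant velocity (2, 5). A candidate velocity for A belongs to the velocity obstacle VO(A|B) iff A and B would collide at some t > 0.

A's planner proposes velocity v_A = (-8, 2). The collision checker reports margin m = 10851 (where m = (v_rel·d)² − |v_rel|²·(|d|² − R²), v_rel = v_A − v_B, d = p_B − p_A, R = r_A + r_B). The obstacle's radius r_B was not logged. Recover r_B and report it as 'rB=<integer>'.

m = 10851
d = (21, 7);  v_rel = (-10, -3),  |v_rel|² = 109
v_rel×d = (-10)·(7) − (-3)·(21) = -7
since m = R²·109 − (-7)²:  R² = (49 + 10851) / 109 = 100
R = √100 = 10  ⇒  r_B = 10 − 7 = 3

rB=3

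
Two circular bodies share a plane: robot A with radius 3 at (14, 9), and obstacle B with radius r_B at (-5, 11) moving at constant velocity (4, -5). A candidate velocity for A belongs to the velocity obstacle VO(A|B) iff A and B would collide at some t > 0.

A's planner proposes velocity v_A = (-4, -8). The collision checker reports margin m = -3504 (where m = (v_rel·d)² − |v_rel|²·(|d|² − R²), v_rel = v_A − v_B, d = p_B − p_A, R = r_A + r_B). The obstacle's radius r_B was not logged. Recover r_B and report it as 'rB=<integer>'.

m = -3504
d = (-19, 2);  v_rel = (-8, -3),  |v_rel|² = 73
v_rel×d = (-8)·(2) − (-3)·(-19) = -73
since m = R²·73 − (-73)²:  R² = (5329 + -3504) / 73 = 25
R = √25 = 5  ⇒  r_B = 5 − 3 = 2

rB=2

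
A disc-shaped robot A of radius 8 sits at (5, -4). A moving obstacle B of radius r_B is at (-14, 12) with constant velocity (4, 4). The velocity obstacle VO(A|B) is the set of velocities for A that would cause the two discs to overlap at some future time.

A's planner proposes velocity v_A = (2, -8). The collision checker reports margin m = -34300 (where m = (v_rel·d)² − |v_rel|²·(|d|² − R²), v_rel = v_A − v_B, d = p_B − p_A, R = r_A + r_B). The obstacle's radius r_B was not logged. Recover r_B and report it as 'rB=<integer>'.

m = -34300
d = (-19, 16);  v_rel = (-2, -12),  |v_rel|² = 148
v_rel×d = (-2)·(16) − (-12)·(-19) = -260
since m = R²·148 − (-260)²:  R² = (67600 + -34300) / 148 = 225
R = √225 = 15  ⇒  r_B = 15 − 8 = 7

rB=7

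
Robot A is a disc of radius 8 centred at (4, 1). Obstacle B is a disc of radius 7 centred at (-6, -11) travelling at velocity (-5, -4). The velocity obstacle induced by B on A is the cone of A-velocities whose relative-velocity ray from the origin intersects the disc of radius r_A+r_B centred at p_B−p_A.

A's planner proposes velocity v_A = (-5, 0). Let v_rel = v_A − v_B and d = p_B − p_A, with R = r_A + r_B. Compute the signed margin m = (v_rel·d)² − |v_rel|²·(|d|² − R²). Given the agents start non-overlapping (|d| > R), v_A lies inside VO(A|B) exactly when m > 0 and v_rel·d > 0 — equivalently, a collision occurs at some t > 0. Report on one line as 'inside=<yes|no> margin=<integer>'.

d = (-10, -12),  |d|² = 244;  R = 8+7 = 15,  c = 244−15² = 19
v_rel = (0, 4),  |v_rel|² = 16;  v_rel·d = (0)·(-10) + (4)·(-12) = -48
16·t² + 96·t + 19 = 0  ⇒  m = (-48)² − 16·19 = 2000
m = 2000 > 0,  v_rel·d = -48 < 0  ⇒  outside

inside=no margin=2000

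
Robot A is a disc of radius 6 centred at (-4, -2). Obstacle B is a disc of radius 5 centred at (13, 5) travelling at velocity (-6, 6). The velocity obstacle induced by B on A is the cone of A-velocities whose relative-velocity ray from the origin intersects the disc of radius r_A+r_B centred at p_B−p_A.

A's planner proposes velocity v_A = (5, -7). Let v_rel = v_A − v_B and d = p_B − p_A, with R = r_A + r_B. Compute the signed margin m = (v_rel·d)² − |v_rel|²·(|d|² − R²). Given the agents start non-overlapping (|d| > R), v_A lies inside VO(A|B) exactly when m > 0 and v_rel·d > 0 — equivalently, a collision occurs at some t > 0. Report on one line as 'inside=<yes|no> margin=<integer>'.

d = (17, 7),  |d|² = 338;  R = 6+5 = 11,  c = 338−11² = 217
v_rel = (11, -13),  |v_rel|² = 290;  v_rel·d = (11)·(17) + (-13)·(7) = 96
290·t² − 192·t + 217 = 0  ⇒  m = 96² − 290·217 = -53714
m = -53714 < 0,  v_rel·d = 96 > 0  ⇒  outside

inside=no margin=-53714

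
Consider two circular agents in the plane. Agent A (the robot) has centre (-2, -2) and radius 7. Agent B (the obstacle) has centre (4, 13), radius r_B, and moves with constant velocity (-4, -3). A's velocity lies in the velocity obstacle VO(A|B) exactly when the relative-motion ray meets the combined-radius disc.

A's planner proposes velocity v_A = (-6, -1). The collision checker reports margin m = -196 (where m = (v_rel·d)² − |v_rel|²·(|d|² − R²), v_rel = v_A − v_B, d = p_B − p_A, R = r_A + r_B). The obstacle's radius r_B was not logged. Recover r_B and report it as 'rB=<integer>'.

m = -196
d = (6, 15);  v_rel = (-2, 2),  |v_rel|² = 8
v_rel×d = (-2)·(15) − (2)·(6) = -42
since m = R²·8 − (-42)²:  R² = (1764 + -196) / 8 = 196
R = √196 = 14  ⇒  r_B = 14 − 7 = 7

rB=7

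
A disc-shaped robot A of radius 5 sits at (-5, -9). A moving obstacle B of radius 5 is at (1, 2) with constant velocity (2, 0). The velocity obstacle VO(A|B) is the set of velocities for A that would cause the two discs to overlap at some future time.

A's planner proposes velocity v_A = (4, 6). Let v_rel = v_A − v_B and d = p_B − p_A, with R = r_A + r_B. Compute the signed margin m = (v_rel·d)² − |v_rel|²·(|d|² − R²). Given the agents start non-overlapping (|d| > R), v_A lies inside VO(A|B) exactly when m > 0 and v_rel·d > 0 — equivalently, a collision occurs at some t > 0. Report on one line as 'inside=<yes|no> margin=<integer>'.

d = (6, 11),  |d|² = 157;  R = 5+5 = 10,  c = 157−10² = 57
v_rel = (2, 6),  |v_rel|² = 40;  v_rel·d = (2)·(6) + (6)·(11) = 78
40·t² − 156·t + 57 = 0  ⇒  m = 78² − 40·57 = 3804
m = 3804 > 0,  v_rel·d = 78 > 0  ⇒  inside

inside=yes margin=3804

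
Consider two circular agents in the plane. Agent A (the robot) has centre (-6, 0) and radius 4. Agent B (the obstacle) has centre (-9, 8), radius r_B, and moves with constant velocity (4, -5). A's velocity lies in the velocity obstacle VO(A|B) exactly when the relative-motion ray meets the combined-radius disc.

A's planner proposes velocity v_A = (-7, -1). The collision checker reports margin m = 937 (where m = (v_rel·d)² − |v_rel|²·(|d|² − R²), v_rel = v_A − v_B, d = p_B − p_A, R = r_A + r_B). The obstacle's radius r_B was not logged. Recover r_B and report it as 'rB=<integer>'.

m = 937
d = (-3, 8);  v_rel = (-11, 4),  |v_rel|² = 137
v_rel×d = (-11)·(8) − (4)·(-3) = -76
since m = R²·137 − (-76)²:  R² = (5776 + 937) / 137 = 49
R = √49 = 7  ⇒  r_B = 7 − 4 = 3

rB=3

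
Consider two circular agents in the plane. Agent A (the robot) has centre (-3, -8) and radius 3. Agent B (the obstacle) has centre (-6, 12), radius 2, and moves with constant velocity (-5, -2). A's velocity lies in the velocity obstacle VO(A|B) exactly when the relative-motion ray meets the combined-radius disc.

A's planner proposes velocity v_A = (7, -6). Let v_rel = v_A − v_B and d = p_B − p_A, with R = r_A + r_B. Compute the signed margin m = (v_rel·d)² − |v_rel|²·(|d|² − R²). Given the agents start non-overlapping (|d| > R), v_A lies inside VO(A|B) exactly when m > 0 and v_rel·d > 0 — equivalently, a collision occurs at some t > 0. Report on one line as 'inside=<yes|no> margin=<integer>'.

d = (-3, 20),  |d|² = 409;  R = 3+2 = 5,  c = 409−5² = 384
v_rel = (12, -4),  |v_rel|² = 160;  v_rel·d = (12)·(-3) + (-4)·(20) = -116
160·t² + 232·t + 384 = 0  ⇒  m = (-116)² − 160·384 = -47984
m = -47984 < 0,  v_rel·d = -116 < 0  ⇒  outside

inside=no margin=-47984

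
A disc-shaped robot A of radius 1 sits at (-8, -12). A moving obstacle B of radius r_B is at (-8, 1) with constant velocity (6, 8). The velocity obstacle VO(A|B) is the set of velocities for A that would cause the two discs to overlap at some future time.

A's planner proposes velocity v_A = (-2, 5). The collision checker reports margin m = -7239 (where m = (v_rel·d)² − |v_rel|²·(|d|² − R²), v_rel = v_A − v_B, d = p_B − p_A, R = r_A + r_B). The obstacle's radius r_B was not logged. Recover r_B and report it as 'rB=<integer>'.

m = -7239
d = (0, 13);  v_rel = (-8, -3),  |v_rel|² = 73
v_rel×d = (-8)·(13) − (-3)·(0) = -104
since m = R²·73 − (-104)²:  R² = (10816 + -7239) / 73 = 49
R = √49 = 7  ⇒  r_B = 7 − 1 = 6

rB=6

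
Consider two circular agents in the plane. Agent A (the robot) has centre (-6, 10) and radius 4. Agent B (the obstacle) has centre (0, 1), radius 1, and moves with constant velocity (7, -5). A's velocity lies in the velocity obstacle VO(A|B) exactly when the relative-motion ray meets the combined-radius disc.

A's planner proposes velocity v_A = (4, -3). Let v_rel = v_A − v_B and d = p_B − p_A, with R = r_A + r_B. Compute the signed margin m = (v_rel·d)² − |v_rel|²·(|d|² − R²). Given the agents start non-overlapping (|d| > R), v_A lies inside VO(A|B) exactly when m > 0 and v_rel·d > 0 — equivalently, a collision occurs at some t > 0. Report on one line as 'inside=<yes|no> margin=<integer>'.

d = (6, -9),  |d|² = 117;  R = 4+1 = 5,  c = 117−5² = 92
v_rel = (-3, 2),  |v_rel|² = 13;  v_rel·d = (-3)·(6) + (2)·(-9) = -36
13·t² + 72·t + 92 = 0  ⇒  m = (-36)² − 13·92 = 100
m = 100 > 0,  v_rel·d = -36 < 0  ⇒  outside

inside=no margin=100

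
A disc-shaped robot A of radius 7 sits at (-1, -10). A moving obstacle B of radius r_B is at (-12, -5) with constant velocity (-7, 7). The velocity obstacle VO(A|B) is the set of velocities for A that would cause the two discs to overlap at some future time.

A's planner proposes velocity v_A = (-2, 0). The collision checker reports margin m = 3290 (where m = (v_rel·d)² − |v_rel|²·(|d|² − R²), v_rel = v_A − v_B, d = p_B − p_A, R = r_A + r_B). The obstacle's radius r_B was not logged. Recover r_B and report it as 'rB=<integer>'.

m = 3290
d = (-11, 5);  v_rel = (5, -7),  |v_rel|² = 74
v_rel×d = (5)·(5) − (-7)·(-11) = -52
since m = R²·74 − (-52)²:  R² = (2704 + 3290) / 74 = 81
R = √81 = 9  ⇒  r_B = 9 − 7 = 2

rB=2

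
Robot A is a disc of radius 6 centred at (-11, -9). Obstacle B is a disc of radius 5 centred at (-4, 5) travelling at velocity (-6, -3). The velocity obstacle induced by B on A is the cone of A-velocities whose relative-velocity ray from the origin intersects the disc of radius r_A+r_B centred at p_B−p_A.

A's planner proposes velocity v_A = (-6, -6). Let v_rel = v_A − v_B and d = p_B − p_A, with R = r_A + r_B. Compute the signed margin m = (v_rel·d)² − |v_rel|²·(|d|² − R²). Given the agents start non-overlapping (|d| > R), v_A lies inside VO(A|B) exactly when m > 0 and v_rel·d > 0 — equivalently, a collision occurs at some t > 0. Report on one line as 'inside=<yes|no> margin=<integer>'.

d = (7, 14),  |d|² = 245;  R = 6+5 = 11,  c = 245−11² = 124
v_rel = (0, -3),  |v_rel|² = 9;  v_rel·d = (0)·(7) + (-3)·(14) = -42
9·t² + 84·t + 124 = 0  ⇒  m = (-42)² − 9·124 = 648
m = 648 > 0,  v_rel·d = -42 < 0  ⇒  outside

inside=no margin=648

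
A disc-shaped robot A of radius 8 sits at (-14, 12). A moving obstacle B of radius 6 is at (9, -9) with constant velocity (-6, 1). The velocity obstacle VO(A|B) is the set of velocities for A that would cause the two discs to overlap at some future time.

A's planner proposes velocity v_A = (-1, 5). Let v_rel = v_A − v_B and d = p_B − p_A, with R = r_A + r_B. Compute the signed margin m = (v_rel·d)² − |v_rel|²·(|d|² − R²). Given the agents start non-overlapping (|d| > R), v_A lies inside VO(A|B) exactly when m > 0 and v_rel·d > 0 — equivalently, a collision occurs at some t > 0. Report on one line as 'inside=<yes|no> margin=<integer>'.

d = (23, -21),  |d|² = 970;  R = 8+6 = 14,  c = 970−14² = 774
v_rel = (5, 4),  |v_rel|² = 41;  v_rel·d = (5)·(23) + (4)·(-21) = 31
41·t² − 62·t + 774 = 0  ⇒  m = 31² − 41·774 = -30773
m = -30773 < 0,  v_rel·d = 31 > 0  ⇒  outside

inside=no margin=-30773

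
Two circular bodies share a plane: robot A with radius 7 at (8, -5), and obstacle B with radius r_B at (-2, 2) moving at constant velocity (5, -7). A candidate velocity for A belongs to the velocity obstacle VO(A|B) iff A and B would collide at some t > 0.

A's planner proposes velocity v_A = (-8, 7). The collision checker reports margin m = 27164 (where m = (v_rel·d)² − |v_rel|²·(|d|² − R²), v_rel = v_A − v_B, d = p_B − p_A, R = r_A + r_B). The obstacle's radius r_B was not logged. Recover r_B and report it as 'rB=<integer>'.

m = 27164
d = (-10, 7);  v_rel = (-13, 14),  |v_rel|² = 365
v_rel×d = (-13)·(7) − (14)·(-10) = 49
since m = R²·365 − 49²:  R² = (2401 + 27164) / 365 = 81
R = √81 = 9  ⇒  r_B = 9 − 7 = 2

rB=2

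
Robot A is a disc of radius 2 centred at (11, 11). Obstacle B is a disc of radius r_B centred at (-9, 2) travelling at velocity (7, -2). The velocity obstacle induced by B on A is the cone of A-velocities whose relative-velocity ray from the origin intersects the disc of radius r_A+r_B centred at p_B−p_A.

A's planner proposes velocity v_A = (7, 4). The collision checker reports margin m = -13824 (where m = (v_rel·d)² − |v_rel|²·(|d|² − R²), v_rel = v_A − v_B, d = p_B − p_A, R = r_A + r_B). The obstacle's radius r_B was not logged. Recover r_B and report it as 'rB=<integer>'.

m = -13824
d = (-20, -9);  v_rel = (0, 6),  |v_rel|² = 36
v_rel×d = (0)·(-9) − (6)·(-20) = 120
since m = R²·36 − 120²:  R² = (14400 + -13824) / 36 = 16
R = √16 = 4  ⇒  r_B = 4 − 2 = 2

rB=2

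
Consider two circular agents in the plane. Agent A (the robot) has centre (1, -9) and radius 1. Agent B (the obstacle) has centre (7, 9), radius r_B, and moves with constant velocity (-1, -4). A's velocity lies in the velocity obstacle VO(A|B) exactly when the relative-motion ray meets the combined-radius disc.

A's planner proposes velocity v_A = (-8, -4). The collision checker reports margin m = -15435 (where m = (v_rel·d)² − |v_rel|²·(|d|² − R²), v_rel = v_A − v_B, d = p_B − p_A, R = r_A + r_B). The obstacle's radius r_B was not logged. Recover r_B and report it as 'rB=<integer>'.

m = -15435
d = (6, 18);  v_rel = (-7, 0),  |v_rel|² = 49
v_rel×d = (-7)·(18) − (0)·(6) = -126
since m = R²·49 − (-126)²:  R² = (15876 + -15435) / 49 = 9
R = √9 = 3  ⇒  r_B = 3 − 1 = 2

rB=2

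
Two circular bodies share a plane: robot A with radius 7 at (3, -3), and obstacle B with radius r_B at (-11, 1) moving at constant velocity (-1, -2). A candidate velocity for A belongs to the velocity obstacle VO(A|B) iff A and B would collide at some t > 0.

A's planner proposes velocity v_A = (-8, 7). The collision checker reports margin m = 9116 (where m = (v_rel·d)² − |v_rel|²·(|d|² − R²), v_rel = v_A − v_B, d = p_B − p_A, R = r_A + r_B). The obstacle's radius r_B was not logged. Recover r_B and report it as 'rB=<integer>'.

m = 9116
d = (-14, 4);  v_rel = (-7, 9),  |v_rel|² = 130
v_rel×d = (-7)·(4) − (9)·(-14) = 98
since m = R²·130 − 98²:  R² = (9604 + 9116) / 130 = 144
R = √144 = 12  ⇒  r_B = 12 − 7 = 5

rB=5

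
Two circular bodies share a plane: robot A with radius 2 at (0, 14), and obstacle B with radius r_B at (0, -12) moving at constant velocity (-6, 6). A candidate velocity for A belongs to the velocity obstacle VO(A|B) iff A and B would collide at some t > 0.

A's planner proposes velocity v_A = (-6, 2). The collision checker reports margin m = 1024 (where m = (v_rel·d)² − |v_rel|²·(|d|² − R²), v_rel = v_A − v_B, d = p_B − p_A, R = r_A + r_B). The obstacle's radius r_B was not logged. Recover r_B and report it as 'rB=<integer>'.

m = 1024
d = (0, -26);  v_rel = (0, -4),  |v_rel|² = 16
v_rel×d = (0)·(-26) − (-4)·(0) = 0
since m = R²·16 − 0²:  R² = (0 + 1024) / 16 = 64
R = √64 = 8  ⇒  r_B = 8 − 2 = 6

rB=6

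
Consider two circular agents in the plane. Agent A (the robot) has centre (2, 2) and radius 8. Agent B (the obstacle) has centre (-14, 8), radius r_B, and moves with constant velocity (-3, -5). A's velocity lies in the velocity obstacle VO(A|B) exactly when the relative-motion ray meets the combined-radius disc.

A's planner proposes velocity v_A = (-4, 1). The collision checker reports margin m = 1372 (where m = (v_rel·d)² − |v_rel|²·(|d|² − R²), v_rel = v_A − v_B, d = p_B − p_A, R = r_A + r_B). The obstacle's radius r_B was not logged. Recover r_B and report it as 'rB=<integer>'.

m = 1372
d = (-16, 6);  v_rel = (-1, 6),  |v_rel|² = 37
v_rel×d = (-1)·(6) − (6)·(-16) = 90
since m = R²·37 − 90²:  R² = (8100 + 1372) / 37 = 256
R = √256 = 16  ⇒  r_B = 16 − 8 = 8

rB=8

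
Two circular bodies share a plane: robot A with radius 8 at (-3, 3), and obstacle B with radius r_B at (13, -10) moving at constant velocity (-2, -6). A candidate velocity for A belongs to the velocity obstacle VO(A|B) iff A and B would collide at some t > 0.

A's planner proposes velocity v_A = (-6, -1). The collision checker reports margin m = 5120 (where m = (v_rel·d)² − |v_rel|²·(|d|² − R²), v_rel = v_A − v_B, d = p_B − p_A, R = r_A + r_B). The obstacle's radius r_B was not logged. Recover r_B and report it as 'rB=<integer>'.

m = 5120
d = (16, -13);  v_rel = (-4, 5),  |v_rel|² = 41
v_rel×d = (-4)·(-13) − (5)·(16) = -28
since m = R²·41 − (-28)²:  R² = (784 + 5120) / 41 = 144
R = √144 = 12  ⇒  r_B = 12 − 8 = 4

rB=4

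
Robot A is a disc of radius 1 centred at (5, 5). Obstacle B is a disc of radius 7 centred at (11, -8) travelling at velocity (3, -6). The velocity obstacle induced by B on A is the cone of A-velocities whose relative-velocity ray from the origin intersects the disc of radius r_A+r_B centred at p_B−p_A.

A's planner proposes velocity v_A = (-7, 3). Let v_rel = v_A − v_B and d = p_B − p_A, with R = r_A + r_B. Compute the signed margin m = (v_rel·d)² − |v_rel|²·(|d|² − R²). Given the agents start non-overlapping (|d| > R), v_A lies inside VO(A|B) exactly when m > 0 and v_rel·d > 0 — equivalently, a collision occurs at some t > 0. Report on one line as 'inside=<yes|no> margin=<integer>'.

d = (6, -13),  |d|² = 205;  R = 1+7 = 8,  c = 205−8² = 141
v_rel = (-10, 9),  |v_rel|² = 181;  v_rel·d = (-10)·(6) + (9)·(-13) = -177
181·t² + 354·t + 141 = 0  ⇒  m = (-177)² − 181·141 = 5808
m = 5808 > 0,  v_rel·d = -177 < 0  ⇒  outside

inside=no margin=5808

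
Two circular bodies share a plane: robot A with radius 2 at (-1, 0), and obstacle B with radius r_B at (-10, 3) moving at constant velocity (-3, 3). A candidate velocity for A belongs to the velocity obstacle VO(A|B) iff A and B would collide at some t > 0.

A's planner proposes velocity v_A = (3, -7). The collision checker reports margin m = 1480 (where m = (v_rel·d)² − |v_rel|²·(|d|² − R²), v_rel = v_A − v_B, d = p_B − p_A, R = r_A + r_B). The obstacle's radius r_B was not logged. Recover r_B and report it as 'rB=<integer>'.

m = 1480
d = (-9, 3);  v_rel = (6, -10),  |v_rel|² = 136
v_rel×d = (6)·(3) − (-10)·(-9) = -72
since m = R²·136 − (-72)²:  R² = (5184 + 1480) / 136 = 49
R = √49 = 7  ⇒  r_B = 7 − 2 = 5

rB=5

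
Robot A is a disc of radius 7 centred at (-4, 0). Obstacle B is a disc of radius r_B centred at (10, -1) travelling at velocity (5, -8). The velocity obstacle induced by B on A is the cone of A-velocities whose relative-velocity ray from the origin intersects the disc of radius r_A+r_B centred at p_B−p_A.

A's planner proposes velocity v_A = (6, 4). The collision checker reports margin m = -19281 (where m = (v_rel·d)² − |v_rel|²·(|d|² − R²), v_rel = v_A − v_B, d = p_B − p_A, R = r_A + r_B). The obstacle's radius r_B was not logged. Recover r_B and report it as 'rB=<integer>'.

m = -19281
d = (14, -1);  v_rel = (1, 12),  |v_rel|² = 145
v_rel×d = (1)·(-1) − (12)·(14) = -169
since m = R²·145 − (-169)²:  R² = (28561 + -19281) / 145 = 64
R = √64 = 8  ⇒  r_B = 8 − 7 = 1

rB=1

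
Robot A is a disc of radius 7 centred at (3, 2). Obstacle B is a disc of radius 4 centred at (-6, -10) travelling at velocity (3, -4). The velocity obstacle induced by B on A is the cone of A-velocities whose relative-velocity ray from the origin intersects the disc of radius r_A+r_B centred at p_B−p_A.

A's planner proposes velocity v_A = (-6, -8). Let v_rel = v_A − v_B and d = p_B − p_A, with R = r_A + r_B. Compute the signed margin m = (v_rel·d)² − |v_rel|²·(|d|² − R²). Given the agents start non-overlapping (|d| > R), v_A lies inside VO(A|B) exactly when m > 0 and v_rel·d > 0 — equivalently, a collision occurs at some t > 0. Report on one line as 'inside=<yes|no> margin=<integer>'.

d = (-9, -12),  |d|² = 225;  R = 7+4 = 11,  c = 225−11² = 104
v_rel = (-9, -4),  |v_rel|² = 97;  v_rel·d = (-9)·(-9) + (-4)·(-12) = 129
97·t² − 258·t + 104 = 0  ⇒  m = 129² − 97·104 = 6553
m = 6553 > 0,  v_rel·d = 129 > 0  ⇒  inside

inside=yes margin=6553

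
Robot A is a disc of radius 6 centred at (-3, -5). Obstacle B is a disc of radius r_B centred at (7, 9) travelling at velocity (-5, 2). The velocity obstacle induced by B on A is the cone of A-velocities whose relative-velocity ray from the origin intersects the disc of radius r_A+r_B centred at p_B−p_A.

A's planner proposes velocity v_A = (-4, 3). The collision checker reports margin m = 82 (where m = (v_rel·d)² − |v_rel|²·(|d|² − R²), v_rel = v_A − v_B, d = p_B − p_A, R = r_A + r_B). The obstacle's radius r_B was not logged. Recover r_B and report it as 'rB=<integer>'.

m = 82
d = (10, 14);  v_rel = (1, 1),  |v_rel|² = 2
v_rel×d = (1)·(14) − (1)·(10) = 4
since m = R²·2 − 4²:  R² = (16 + 82) / 2 = 49
R = √49 = 7  ⇒  r_B = 7 − 6 = 1

rB=1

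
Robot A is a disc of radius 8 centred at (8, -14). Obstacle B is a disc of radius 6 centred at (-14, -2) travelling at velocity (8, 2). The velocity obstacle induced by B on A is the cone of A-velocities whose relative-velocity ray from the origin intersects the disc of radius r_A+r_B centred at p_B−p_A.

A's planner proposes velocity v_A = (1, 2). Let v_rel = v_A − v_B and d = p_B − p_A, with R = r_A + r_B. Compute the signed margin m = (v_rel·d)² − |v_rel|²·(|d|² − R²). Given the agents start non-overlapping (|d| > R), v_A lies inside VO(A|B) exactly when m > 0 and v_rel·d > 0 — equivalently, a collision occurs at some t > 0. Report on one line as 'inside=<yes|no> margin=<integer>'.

d = (-22, 12),  |d|² = 628;  R = 8+6 = 14,  c = 628−14² = 432
v_rel = (-7, 0),  |v_rel|² = 49;  v_rel·d = (-7)·(-22) + (0)·(12) = 154
49·t² − 308·t + 432 = 0  ⇒  m = 154² − 49·432 = 2548
m = 2548 > 0,  v_rel·d = 154 > 0  ⇒  inside

inside=yes margin=2548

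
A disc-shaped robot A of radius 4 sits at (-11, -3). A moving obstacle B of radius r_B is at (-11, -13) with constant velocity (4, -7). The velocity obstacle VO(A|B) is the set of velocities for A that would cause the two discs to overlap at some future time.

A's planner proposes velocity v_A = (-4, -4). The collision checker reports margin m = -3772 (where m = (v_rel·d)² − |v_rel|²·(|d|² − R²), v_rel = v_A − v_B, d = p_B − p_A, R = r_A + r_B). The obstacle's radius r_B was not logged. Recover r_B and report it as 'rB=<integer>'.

m = -3772
d = (0, -10);  v_rel = (-8, 3),  |v_rel|² = 73
v_rel×d = (-8)·(-10) − (3)·(0) = 80
since m = R²·73 − 80²:  R² = (6400 + -3772) / 73 = 36
R = √36 = 6  ⇒  r_B = 6 − 4 = 2

rB=2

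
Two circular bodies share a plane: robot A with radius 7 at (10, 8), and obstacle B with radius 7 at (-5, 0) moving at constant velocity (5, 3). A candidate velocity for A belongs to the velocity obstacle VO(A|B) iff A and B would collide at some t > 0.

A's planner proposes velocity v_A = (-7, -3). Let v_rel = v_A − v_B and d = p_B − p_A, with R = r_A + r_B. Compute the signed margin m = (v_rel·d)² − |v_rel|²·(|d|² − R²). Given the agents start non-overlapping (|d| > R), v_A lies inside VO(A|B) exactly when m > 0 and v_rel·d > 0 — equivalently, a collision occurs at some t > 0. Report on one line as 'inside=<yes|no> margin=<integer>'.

d = (-15, -8),  |d|² = 289;  R = 7+7 = 14,  c = 289−14² = 93
v_rel = (-12, -6),  |v_rel|² = 180;  v_rel·d = (-12)·(-15) + (-6)·(-8) = 228
180·t² − 456·t + 93 = 0  ⇒  m = 228² − 180·93 = 35244
m = 35244 > 0,  v_rel·d = 228 > 0  ⇒  inside

inside=yes margin=35244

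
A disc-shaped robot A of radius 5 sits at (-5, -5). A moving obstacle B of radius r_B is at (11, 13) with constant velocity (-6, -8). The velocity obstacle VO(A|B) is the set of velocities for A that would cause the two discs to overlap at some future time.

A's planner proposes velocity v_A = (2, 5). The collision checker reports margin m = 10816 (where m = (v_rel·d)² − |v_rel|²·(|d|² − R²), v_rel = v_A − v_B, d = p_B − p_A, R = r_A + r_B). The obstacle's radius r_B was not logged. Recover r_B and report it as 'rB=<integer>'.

m = 10816
d = (16, 18);  v_rel = (8, 13),  |v_rel|² = 233
v_rel×d = (8)·(18) − (13)·(16) = -64
since m = R²·233 − (-64)²:  R² = (4096 + 10816) / 233 = 64
R = √64 = 8  ⇒  r_B = 8 − 5 = 3

rB=3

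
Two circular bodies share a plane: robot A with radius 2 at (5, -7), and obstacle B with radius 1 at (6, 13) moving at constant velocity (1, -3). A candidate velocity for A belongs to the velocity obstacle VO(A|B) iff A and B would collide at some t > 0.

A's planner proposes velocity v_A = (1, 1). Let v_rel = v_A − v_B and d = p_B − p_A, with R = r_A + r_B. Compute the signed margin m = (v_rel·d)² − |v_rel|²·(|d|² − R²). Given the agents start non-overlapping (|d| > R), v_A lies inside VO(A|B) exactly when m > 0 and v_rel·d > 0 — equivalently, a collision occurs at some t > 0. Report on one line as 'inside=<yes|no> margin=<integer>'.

d = (1, 20),  |d|² = 401;  R = 2+1 = 3,  c = 401−3² = 392
v_rel = (0, 4),  |v_rel|² = 16;  v_rel·d = (0)·(1) + (4)·(20) = 80
16·t² − 160·t + 392 = 0  ⇒  m = 80² − 16·392 = 128
m = 128 > 0,  v_rel·d = 80 > 0  ⇒  inside

inside=yes margin=128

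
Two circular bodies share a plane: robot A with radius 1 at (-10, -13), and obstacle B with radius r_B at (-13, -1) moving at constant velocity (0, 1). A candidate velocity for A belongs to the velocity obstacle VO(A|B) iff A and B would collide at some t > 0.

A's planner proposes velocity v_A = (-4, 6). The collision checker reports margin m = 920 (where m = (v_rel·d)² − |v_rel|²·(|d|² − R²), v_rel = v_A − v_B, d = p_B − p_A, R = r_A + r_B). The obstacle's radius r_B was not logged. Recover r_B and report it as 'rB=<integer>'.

m = 920
d = (-3, 12);  v_rel = (-4, 5),  |v_rel|² = 41
v_rel×d = (-4)·(12) − (5)·(-3) = -33
since m = R²·41 − (-33)²:  R² = (1089 + 920) / 41 = 49
R = √49 = 7  ⇒  r_B = 7 − 1 = 6

rB=6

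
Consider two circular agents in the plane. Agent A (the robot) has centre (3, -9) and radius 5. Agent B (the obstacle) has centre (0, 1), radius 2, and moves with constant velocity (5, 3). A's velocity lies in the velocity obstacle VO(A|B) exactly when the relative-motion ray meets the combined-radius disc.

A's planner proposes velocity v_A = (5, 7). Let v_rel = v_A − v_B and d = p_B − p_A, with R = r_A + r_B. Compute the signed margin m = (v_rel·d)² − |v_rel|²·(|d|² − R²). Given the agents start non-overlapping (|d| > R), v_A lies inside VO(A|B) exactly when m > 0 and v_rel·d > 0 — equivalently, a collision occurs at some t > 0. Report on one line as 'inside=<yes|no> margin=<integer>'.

d = (-3, 10),  |d|² = 109;  R = 5+2 = 7,  c = 109−7² = 60
v_rel = (0, 4),  |v_rel|² = 16;  v_rel·d = (0)·(-3) + (4)·(10) = 40
16·t² − 80·t + 60 = 0  ⇒  m = 40² − 16·60 = 640
m = 640 > 0,  v_rel·d = 40 > 0  ⇒  inside

inside=yes margin=640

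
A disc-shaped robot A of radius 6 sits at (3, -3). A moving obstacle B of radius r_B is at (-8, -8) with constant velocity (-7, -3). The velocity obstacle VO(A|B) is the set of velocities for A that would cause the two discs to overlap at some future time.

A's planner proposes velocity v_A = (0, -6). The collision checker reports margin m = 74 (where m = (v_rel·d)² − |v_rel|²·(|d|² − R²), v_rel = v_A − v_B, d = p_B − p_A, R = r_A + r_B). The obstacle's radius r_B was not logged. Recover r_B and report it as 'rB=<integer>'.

m = 74
d = (-11, -5);  v_rel = (7, -3),  |v_rel|² = 58
v_rel×d = (7)·(-5) − (-3)·(-11) = -68
since m = R²·58 − (-68)²:  R² = (4624 + 74) / 58 = 81
R = √81 = 9  ⇒  r_B = 9 − 6 = 3

rB=3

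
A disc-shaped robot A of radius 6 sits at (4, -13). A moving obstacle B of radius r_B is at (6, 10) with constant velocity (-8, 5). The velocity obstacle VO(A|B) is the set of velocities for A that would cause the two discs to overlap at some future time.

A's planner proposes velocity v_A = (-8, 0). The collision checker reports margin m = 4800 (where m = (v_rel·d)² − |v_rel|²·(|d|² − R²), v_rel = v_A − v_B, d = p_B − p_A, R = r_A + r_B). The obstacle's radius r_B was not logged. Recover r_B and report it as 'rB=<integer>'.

m = 4800
d = (2, 23);  v_rel = (0, -5),  |v_rel|² = 25
v_rel×d = (0)·(23) − (-5)·(2) = 10
since m = R²·25 − 10²:  R² = (100 + 4800) / 25 = 196
R = √196 = 14  ⇒  r_B = 14 − 6 = 8

rB=8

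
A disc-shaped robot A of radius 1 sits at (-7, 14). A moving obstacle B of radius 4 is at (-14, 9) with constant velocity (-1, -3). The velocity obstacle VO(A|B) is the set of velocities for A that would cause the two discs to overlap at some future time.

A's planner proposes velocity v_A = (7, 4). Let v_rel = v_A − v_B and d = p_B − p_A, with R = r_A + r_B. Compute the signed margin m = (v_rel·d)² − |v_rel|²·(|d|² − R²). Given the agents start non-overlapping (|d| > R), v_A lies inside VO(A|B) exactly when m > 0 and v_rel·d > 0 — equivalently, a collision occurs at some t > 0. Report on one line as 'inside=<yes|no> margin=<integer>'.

d = (-7, -5),  |d|² = 74;  R = 1+4 = 5,  c = 74−5² = 49
v_rel = (8, 7),  |v_rel|² = 113;  v_rel·d = (8)·(-7) + (7)·(-5) = -91
113·t² + 182·t + 49 = 0  ⇒  m = (-91)² − 113·49 = 2744
m = 2744 > 0,  v_rel·d = -91 < 0  ⇒  outside

inside=no margin=2744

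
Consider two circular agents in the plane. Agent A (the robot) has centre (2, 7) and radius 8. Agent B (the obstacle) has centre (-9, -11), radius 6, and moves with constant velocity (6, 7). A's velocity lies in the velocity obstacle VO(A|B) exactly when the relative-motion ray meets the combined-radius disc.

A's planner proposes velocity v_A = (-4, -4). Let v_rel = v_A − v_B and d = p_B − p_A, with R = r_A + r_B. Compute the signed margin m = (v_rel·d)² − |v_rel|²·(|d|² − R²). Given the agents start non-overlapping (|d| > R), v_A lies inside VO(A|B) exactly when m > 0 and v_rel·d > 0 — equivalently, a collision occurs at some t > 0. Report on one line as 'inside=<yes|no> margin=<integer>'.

d = (-11, -18),  |d|² = 445;  R = 8+6 = 14,  c = 445−14² = 249
v_rel = (-10, -11),  |v_rel|² = 221;  v_rel·d = (-10)·(-11) + (-11)·(-18) = 308
221·t² − 616·t + 249 = 0  ⇒  m = 308² − 221·249 = 39835
m = 39835 > 0,  v_rel·d = 308 > 0  ⇒  inside

inside=yes margin=39835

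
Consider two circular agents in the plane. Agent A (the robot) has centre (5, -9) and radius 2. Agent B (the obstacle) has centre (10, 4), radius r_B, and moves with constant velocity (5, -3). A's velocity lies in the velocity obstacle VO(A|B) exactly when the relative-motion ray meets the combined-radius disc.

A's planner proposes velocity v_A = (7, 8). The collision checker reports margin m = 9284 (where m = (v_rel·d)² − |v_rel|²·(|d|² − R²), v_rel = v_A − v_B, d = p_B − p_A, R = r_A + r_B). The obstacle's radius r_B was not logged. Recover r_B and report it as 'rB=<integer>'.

m = 9284
d = (5, 13);  v_rel = (2, 11),  |v_rel|² = 125
v_rel×d = (2)·(13) − (11)·(5) = -29
since m = R²·125 − (-29)²:  R² = (841 + 9284) / 125 = 81
R = √81 = 9  ⇒  r_B = 9 − 2 = 7

rB=7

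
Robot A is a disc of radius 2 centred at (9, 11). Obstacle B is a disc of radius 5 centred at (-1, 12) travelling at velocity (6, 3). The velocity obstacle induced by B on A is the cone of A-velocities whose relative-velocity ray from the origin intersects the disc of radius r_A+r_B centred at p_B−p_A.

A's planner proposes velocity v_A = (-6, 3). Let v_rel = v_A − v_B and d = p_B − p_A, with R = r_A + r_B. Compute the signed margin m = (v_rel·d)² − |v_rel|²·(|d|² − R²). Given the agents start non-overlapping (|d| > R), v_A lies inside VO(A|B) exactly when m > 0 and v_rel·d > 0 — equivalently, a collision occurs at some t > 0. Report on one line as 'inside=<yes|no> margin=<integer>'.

d = (-10, 1),  |d|² = 101;  R = 2+5 = 7,  c = 101−7² = 52
v_rel = (-12, 0),  |v_rel|² = 144;  v_rel·d = (-12)·(-10) + (0)·(1) = 120
144·t² − 240·t + 52 = 0  ⇒  m = 120² − 144·52 = 6912
m = 6912 > 0,  v_rel·d = 120 > 0  ⇒  inside

inside=yes margin=6912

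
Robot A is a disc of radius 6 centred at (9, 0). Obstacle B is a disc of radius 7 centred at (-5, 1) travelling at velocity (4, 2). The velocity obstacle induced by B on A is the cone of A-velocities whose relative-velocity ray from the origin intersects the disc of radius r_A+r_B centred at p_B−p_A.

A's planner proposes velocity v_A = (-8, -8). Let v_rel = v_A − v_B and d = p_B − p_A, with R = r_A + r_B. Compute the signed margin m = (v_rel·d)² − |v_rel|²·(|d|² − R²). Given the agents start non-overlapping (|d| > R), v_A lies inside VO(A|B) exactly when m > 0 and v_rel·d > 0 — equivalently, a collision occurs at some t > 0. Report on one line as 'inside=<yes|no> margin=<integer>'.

d = (-14, 1),  |d|² = 197;  R = 6+7 = 13,  c = 197−13² = 28
v_rel = (-12, -10),  |v_rel|² = 244;  v_rel·d = (-12)·(-14) + (-10)·(1) = 158
244·t² − 316·t + 28 = 0  ⇒  m = 158² − 244·28 = 18132
m = 18132 > 0,  v_rel·d = 158 > 0  ⇒  inside

inside=yes margin=18132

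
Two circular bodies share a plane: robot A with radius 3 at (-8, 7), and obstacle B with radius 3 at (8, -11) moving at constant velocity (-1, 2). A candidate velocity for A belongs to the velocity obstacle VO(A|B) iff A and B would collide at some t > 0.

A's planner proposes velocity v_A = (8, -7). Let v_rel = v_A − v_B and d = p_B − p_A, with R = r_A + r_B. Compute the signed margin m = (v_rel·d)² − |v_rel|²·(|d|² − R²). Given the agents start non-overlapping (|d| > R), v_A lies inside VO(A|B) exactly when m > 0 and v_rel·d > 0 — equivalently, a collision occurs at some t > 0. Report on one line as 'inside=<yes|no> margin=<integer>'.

d = (16, -18),  |d|² = 580;  R = 3+3 = 6,  c = 580−6² = 544
v_rel = (9, -9),  |v_rel|² = 162;  v_rel·d = (9)·(16) + (-9)·(-18) = 306
162·t² − 612·t + 544 = 0  ⇒  m = 306² − 162·544 = 5508
m = 5508 > 0,  v_rel·d = 306 > 0  ⇒  inside

inside=yes margin=5508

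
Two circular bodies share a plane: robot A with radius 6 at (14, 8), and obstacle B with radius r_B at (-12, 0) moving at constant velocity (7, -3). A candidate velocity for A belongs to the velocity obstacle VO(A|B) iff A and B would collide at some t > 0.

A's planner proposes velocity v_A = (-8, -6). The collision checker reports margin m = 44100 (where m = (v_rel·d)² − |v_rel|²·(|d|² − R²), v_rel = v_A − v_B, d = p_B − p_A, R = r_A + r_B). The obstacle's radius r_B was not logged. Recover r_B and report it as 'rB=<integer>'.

m = 44100
d = (-26, -8);  v_rel = (-15, -3),  |v_rel|² = 234
v_rel×d = (-15)·(-8) − (-3)·(-26) = 42
since m = R²·234 − 42²:  R² = (1764 + 44100) / 234 = 196
R = √196 = 14  ⇒  r_B = 14 − 6 = 8

rB=8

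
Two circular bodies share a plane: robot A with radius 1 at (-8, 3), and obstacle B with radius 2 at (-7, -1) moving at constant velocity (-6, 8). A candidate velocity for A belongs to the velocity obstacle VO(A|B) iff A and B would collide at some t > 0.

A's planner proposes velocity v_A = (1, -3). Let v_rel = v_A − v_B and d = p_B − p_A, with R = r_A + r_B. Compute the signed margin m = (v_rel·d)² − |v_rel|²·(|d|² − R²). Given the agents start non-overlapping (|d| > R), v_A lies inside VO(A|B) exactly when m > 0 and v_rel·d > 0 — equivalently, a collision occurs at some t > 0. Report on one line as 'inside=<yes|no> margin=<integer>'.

d = (1, -4),  |d|² = 17;  R = 1+2 = 3,  c = 17−3² = 8
v_rel = (7, -11),  |v_rel|² = 170;  v_rel·d = (7)·(1) + (-11)·(-4) = 51
170·t² − 102·t + 8 = 0  ⇒  m = 51² − 170·8 = 1241
m = 1241 > 0,  v_rel·d = 51 > 0  ⇒  inside

inside=yes margin=1241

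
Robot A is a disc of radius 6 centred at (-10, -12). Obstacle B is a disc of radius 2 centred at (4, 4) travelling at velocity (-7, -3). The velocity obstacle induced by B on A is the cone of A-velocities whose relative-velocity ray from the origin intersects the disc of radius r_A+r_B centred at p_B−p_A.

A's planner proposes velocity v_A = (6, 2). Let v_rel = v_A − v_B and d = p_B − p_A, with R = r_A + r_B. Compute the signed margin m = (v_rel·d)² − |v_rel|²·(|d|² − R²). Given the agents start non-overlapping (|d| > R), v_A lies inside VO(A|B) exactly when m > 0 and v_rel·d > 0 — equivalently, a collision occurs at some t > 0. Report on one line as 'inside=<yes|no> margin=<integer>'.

d = (14, 16),  |d|² = 452;  R = 6+2 = 8,  c = 452−8² = 388
v_rel = (13, 5),  |v_rel|² = 194;  v_rel·d = (13)·(14) + (5)·(16) = 262
194·t² − 524·t + 388 = 0  ⇒  m = 262² − 194·388 = -6628
m = -6628 < 0,  v_rel·d = 262 > 0  ⇒  outside

inside=no margin=-6628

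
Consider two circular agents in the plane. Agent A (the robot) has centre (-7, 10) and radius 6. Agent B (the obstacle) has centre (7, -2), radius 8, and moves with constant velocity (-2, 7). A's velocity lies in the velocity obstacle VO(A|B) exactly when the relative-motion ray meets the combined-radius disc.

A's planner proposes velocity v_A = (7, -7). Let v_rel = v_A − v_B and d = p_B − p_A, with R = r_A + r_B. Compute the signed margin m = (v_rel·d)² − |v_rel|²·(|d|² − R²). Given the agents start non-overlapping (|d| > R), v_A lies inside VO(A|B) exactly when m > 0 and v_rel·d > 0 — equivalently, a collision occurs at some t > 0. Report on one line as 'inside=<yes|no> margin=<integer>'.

d = (14, -12),  |d|² = 340;  R = 6+8 = 14,  c = 340−14² = 144
v_rel = (9, -14),  |v_rel|² = 277;  v_rel·d = (9)·(14) + (-14)·(-12) = 294
277·t² − 588·t + 144 = 0  ⇒  m = 294² − 277·144 = 46548
m = 46548 > 0,  v_rel·d = 294 > 0  ⇒  inside

inside=yes margin=46548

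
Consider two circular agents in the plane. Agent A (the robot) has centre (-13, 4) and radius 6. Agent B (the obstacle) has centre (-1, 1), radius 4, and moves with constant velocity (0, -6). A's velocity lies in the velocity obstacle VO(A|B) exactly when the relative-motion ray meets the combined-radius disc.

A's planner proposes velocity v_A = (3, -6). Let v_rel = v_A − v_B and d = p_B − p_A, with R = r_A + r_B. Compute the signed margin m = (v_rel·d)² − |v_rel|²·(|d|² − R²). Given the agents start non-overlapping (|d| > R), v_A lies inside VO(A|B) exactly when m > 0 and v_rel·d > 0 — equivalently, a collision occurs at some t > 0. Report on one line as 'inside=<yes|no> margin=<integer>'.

d = (12, -3),  |d|² = 153;  R = 6+4 = 10,  c = 153−10² = 53
v_rel = (3, 0),  |v_rel|² = 9;  v_rel·d = (3)·(12) + (0)·(-3) = 36
9·t² − 72·t + 53 = 0  ⇒  m = 36² − 9·53 = 819
m = 819 > 0,  v_rel·d = 36 > 0  ⇒  inside

inside=yes margin=819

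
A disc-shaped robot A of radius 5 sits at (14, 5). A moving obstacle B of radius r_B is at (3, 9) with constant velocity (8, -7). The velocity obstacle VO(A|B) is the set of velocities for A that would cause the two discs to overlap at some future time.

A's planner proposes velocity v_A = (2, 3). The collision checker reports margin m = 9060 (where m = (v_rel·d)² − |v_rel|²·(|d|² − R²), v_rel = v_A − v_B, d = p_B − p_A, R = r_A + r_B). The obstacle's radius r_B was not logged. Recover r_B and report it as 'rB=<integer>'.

m = 9060
d = (-11, 4);  v_rel = (-6, 10),  |v_rel|² = 136
v_rel×d = (-6)·(4) − (10)·(-11) = 86
since m = R²·136 − 86²:  R² = (7396 + 9060) / 136 = 121
R = √121 = 11  ⇒  r_B = 11 − 5 = 6

rB=6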